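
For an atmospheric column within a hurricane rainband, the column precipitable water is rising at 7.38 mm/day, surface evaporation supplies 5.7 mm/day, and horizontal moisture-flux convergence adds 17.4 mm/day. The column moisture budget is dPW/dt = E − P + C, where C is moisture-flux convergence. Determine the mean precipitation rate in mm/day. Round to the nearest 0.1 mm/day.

dPW/dt = +7.38 mm/day.
P = E + C − dPW/dt = 5.7 + (17.4) − (+7.38) = 15.7 mm/day.

P ≈ 15.7 mm/day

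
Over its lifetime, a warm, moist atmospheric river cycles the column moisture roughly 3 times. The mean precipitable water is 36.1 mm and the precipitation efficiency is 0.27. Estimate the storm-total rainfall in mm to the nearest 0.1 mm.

Each cycle deposits ε × PW = 0.27 × 36.1 = 9.747 mm.
Over 3 cycles: 3 × 9.747 = 29.2 mm.

rainfall ≈ 29.2 mm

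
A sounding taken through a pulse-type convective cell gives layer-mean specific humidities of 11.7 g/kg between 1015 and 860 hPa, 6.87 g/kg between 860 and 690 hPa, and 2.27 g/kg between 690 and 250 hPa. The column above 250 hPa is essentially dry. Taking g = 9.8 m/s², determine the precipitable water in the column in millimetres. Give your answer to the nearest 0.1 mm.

Precipitable water is the column-integrated vapour mass per unit area: PW = (1/g) Σ q̄ Δp, with q in kg/kg and Δp in Pa (1 kg/m² of water = 1 mm).
Layer 1015–860 hPa: Δp = 155 hPa = 15500 Pa, q̄ = 0.0117 kg/kg → 0.0117 × 15500 / 9.8 = 18.51 mm
Layer 860–690 hPa: Δp = 170 hPa = 17000 Pa, q̄ = 0.00687 kg/kg → 0.00687 × 17000 / 9.8 = 11.92 mm
Layer 690–250 hPa: Δp = 440 hPa = 44000 Pa, q̄ = 0.00227 kg/kg → 0.00227 × 44000 / 9.8 = 10.19 mm
PW = 18.51 + 11.92 + 10.19 = 40.62 ≈ 40.6 mm.

PW ≈ 40.6 mm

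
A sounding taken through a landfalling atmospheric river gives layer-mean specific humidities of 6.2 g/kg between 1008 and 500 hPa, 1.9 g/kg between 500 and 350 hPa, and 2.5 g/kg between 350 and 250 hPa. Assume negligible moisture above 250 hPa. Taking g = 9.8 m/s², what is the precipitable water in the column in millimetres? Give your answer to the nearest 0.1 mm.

Precipitable water is the column-integrated vapour mass per unit area: PW = (1/g) Σ q̄ Δp, with q in kg/kg and Δp in Pa (1 kg/m² of water = 1 mm).
Layer 1008–500 hPa: Δp = 508 hPa = 50800 Pa, q̄ = 0.0062 kg/kg → 0.0062 × 50800 / 9.8 = 32.14 mm
Layer 500–350 hPa: Δp = 150 hPa = 15000 Pa, q̄ = 0.0019 kg/kg → 0.0019 × 15000 / 9.8 = 2.91 mm
Layer 350–250 hPa: Δp = 100 hPa = 10000 Pa, q̄ = 0.0025 kg/kg → 0.0025 × 10000 / 9.8 = 2.55 mm
PW = 32.14 + 2.91 + 2.55 = 37.60 ≈ 37.6 mm.

PW ≈ 37.6 mm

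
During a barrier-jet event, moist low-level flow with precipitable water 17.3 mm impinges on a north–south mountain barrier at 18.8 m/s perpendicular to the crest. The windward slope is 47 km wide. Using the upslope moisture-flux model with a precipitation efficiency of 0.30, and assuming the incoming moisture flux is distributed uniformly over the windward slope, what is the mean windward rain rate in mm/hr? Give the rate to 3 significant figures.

Incoming column moisture flux per unit ridge length: F = V × PW = 18.8 × 17.3 = 325.24 mm·m/s.
Spread over the 47 km slope with efficiency ε = 0.30: R = ε·F/W = 0.30 × 325.24 / 47000 m = 2.076e-03 mm/s.
R = 2.076e-03 × 3600 = 7.47 mm/hr.

R ≈ 7.47 mm/hr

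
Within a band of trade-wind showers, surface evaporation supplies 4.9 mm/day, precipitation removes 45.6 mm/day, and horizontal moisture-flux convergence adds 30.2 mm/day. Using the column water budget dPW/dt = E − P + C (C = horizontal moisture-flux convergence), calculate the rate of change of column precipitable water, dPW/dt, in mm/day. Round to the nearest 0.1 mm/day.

dPW/dt ≈ -10.5 mm/day

dPW/dt = E − P + C = 4.9 − 45.6 + (30.2) = -10.5 mm/day.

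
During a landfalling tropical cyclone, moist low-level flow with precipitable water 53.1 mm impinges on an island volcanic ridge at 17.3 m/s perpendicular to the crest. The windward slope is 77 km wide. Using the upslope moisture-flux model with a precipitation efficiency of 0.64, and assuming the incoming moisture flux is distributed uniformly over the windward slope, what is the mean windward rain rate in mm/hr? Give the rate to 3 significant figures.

R ≈ 27.5 mm/hr

Incoming column moisture flux per unit ridge length: F = V × PW = 17.3 × 53.1 = 918.63 mm·m/s.
Spread over the 77 km slope with efficiency ε = 0.64: R = ε·F/W = 0.64 × 918.63 / 77000 m = 7.635e-03 mm/s.
R = 7.635e-03 × 3600 = 27.5 mm/hr.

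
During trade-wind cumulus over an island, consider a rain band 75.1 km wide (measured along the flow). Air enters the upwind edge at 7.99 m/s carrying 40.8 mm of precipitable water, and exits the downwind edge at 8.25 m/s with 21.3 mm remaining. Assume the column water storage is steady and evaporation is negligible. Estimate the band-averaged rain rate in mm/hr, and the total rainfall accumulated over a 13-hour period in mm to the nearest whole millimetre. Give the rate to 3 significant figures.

R ≈ 7.20 mm/hr; total ≈ 94 mm

Column moisture flux per unit crosswind length is F = V × PW.
Inflow: F_in = 7.99 × 40.8 = 325.992 mm·m/s
Outflow: F_out = 8.25 × 21.3 = 175.725 mm·m/s
Steady-state rate R = (F_in − F_out)/L = (325.992 − 175.725) / 75100 m = 2.001e-03 mm/s.
R = 2.001e-03 × 3600 = 7.20 mm/hr.
Over 13 h: total = 7.20 × 13 = 93.6 ≈ 94 mm.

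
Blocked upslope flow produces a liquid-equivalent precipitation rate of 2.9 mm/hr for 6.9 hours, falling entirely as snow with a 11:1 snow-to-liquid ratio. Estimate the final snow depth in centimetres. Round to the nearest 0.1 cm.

snow depth ≈ 22.0 cm

Liquid-equivalent depth = 2.9 × 6.9 = 20.01 mm.
Snow depth = 20.01 mm × 11 = 220.11 mm = 22.0 cm.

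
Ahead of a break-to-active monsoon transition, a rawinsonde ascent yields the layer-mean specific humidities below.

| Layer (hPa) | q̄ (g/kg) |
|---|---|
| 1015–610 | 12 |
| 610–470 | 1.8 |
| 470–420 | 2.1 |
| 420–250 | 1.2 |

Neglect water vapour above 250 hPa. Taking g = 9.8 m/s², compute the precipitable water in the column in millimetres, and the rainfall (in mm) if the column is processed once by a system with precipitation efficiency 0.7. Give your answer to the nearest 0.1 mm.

PW ≈ 55.3 mm; rainfall ≈ 38.7 mm

Precipitable water is the column-integrated vapour mass per unit area: PW = (1/g) Σ q̄ Δp, with q in kg/kg and Δp in Pa (1 kg/m² of water = 1 mm).
Layer 1015–610 hPa: Δp = 405 hPa = 40500 Pa, q̄ = 0.012 kg/kg → 0.012 × 40500 / 9.8 = 49.59 mm
Layer 610–470 hPa: Δp = 140 hPa = 14000 Pa, q̄ = 0.0018 kg/kg → 0.0018 × 14000 / 9.8 = 2.57 mm
Layer 470–420 hPa: Δp = 50 hPa = 5000 Pa, q̄ = 0.0021 kg/kg → 0.0021 × 5000 / 9.8 = 1.07 mm
Layer 420–250 hPa: Δp = 170 hPa = 17000 Pa, q̄ = 0.0012 kg/kg → 0.0012 × 17000 / 9.8 = 2.08 mm
PW = 49.59 + 2.57 + 1.07 + 2.08 = 55.31 ≈ 55.3 mm.
Rainfall = ε × PW = 0.7 × 55.3 = 38.7 mm.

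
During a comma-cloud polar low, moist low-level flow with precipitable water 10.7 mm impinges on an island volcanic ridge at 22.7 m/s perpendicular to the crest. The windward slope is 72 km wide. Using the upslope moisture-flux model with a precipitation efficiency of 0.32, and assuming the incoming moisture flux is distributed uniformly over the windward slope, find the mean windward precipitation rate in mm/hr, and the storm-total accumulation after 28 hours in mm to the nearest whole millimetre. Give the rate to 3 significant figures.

R ≈ 3.89 mm/hr; total ≈ 109 mm

Incoming column moisture flux per unit ridge length: F = V × PW = 22.7 × 10.7 = 242.89 mm·m/s.
Spread over the 72 km slope with efficiency ε = 0.32: R = ε·F/W = 0.32 × 242.89 / 72000 m = 1.080e-03 mm/s.
R = 1.080e-03 × 3600 = 3.89 mm/hr.
Over 28 h: total = 3.89 × 28 = 108.92 ≈ 109 mm.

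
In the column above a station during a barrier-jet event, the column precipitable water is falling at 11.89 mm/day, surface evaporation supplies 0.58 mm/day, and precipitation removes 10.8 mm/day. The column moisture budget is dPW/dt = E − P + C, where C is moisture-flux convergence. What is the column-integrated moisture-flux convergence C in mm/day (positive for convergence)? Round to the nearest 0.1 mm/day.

C ≈ -1.7 mm/day

dPW/dt = -11.89 mm/day.
C = dPW/dt − E + P = (-11.89) − 0.58 + 10.8 = -1.7 mm/day.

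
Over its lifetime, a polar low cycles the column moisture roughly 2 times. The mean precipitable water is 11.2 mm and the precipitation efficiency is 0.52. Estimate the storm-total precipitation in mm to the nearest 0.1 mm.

precipitation ≈ 11.6 mm

Each cycle deposits ε × PW = 0.52 × 11.2 = 5.824 mm.
Over 2 cycles: 2 × 5.824 = 11.6 mm.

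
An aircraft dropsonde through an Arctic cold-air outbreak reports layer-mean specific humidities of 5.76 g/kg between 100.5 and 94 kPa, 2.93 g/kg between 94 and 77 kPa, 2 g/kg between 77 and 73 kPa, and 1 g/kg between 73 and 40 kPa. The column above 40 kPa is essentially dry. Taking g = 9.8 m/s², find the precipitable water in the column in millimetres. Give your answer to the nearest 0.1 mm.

PW ≈ 13.1 mm

Precipitable water is the column-integrated vapour mass per unit area: PW = (1/g) Σ q̄ Δp, with q in kg/kg and Δp in Pa (1 kg/m² of water = 1 mm).
Layer 100.5–94 kPa: Δp = 65 hPa = 6500 Pa, q̄ = 0.00576 kg/kg → 0.00576 × 6500 / 9.8 = 3.82 mm
Layer 94–77 kPa: Δp = 170 hPa = 17000 Pa, q̄ = 0.00293 kg/kg → 0.00293 × 17000 / 9.8 = 5.08 mm
Layer 77–73 kPa: Δp = 40 hPa = 4000 Pa, q̄ = 0.002 kg/kg → 0.002 × 4000 / 9.8 = 0.82 mm
Layer 73–40 kPa: Δp = 330 hPa = 33000 Pa, q̄ = 0.001 kg/kg → 0.001 × 33000 / 9.8 = 3.37 mm
PW = 3.82 + 5.08 + 0.82 + 3.37 = 13.09 ≈ 13.1 mm.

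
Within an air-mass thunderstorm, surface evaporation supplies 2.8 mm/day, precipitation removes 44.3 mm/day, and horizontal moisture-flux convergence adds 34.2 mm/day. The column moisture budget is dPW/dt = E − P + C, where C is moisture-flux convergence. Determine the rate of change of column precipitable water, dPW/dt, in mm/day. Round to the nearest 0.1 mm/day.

dPW/dt ≈ -7.3 mm/day

dPW/dt = E − P + C = 2.8 − 44.3 + (34.2) = -7.3 mm/day.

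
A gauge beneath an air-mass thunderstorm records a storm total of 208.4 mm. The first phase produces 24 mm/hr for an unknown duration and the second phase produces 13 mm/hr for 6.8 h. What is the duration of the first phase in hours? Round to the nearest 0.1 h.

duration ≈ 5.0 h

Known phases: 13 × 6.8 = 88.4 mm.
Remaining depth = 208.4 − 88.4 = 120 mm.
Duration = 120 / 24 = 5.0 h.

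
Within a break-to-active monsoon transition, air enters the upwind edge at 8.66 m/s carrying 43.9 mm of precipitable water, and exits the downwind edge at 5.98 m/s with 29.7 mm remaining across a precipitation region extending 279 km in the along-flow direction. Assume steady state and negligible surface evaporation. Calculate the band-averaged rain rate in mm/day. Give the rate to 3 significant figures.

Column moisture flux per unit crosswind length is F = V × PW.
Inflow: F_in = 8.66 × 43.9 = 380.174 mm·m/s
Outflow: F_out = 5.98 × 29.7 = 177.606 mm·m/s
Steady-state rate R = (F_in − F_out)/L = (380.174 − 177.606) / 279000 m = 7.261e-04 mm/s.
R = 7.261e-04 × 3600 × 24 = 62.7 mm/day.

R ≈ 62.7 mm/day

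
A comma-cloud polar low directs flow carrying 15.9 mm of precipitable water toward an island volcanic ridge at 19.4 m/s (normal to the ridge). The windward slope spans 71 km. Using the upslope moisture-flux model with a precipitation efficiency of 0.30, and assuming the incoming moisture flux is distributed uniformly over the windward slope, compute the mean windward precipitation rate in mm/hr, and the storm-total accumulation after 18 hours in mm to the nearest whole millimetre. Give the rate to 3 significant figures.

Incoming column moisture flux per unit ridge length: F = V × PW = 19.4 × 15.9 = 308.46 mm·m/s.
Spread over the 71 km slope with efficiency ε = 0.30: R = ε·F/W = 0.30 × 308.46 / 71000 m = 1.303e-03 mm/s.
R = 1.303e-03 × 3600 = 4.69 mm/hr.
Over 18 h: total = 4.69 × 18 = 84.42 ≈ 84 mm.

R ≈ 4.69 mm/hr; total ≈ 84 mm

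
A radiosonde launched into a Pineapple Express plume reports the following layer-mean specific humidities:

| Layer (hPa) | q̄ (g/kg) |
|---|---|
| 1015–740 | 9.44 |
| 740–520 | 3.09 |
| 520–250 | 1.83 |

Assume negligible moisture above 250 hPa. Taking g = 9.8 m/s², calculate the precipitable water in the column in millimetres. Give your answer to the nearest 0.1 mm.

Precipitable water is the column-integrated vapour mass per unit area: PW = (1/g) Σ q̄ Δp, with q in kg/kg and Δp in Pa (1 kg/m² of water = 1 mm).
Layer 1015–740 hPa: Δp = 275 hPa = 27500 Pa, q̄ = 0.00944 kg/kg → 0.00944 × 27500 / 9.8 = 26.49 mm
Layer 740–520 hPa: Δp = 220 hPa = 22000 Pa, q̄ = 0.00309 kg/kg → 0.00309 × 22000 / 9.8 = 6.94 mm
Layer 520–250 hPa: Δp = 270 hPa = 27000 Pa, q̄ = 0.00183 kg/kg → 0.00183 × 27000 / 9.8 = 5.04 mm
PW = 26.49 + 6.94 + 5.04 = 38.47 ≈ 38.5 mm.

PW ≈ 38.5 mm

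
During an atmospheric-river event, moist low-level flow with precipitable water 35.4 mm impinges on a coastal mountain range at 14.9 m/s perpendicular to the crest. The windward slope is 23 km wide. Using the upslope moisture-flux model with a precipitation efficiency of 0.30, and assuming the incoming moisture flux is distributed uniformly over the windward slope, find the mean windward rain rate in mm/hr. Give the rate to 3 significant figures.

Incoming column moisture flux per unit ridge length: F = V × PW = 14.9 × 35.4 = 527.46 mm·m/s.
Spread over the 23 km slope with efficiency ε = 0.30: R = ε·F/W = 0.30 × 527.46 / 23000 m = 6.880e-03 mm/s.
R = 6.880e-03 × 3600 = 24.8 mm/hr.

R ≈ 24.8 mm/hr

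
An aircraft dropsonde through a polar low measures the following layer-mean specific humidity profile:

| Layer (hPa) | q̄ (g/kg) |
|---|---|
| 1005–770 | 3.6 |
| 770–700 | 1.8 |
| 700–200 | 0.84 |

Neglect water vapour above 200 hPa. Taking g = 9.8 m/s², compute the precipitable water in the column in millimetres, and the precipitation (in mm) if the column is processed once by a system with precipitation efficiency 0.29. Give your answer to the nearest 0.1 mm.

PW ≈ 14.2 mm; precipitation ≈ 4.1 mm

Precipitable water is the column-integrated vapour mass per unit area: PW = (1/g) Σ q̄ Δp, with q in kg/kg and Δp in Pa (1 kg/m² of water = 1 mm).
Layer 1005–770 hPa: Δp = 235 hPa = 23500 Pa, q̄ = 0.0036 kg/kg → 0.0036 × 23500 / 9.8 = 8.63 mm
Layer 770–700 hPa: Δp = 70 hPa = 7000 Pa, q̄ = 0.0018 kg/kg → 0.0018 × 7000 / 9.8 = 1.29 mm
Layer 700–200 hPa: Δp = 500 hPa = 50000 Pa, q̄ = 0.00084 kg/kg → 0.00084 × 50000 / 9.8 = 4.29 mm
PW = 8.63 + 1.29 + 4.29 = 14.21 ≈ 14.2 mm.
Precipitation = ε × PW = 0.29 × 14.2 = 4.1 mm.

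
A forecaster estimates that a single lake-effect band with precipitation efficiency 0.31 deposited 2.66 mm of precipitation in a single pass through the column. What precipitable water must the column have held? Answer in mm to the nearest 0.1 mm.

PW ≈ 8.6 mm

PW = precipitation / ε = 2.66 / 0.31 = 8.6 mm.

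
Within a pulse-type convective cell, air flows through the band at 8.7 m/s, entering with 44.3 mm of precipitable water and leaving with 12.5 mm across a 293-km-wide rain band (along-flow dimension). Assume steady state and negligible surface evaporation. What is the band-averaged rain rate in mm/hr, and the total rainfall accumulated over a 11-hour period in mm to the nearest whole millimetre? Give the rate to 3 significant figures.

Column moisture flux per unit crosswind length is F = V × PW.
Inflow: F_in = 8.7 × 44.3 = 385.41 mm·m/s
Outflow: F_out = 8.7 × 12.5 = 108.75 mm·m/s
Steady-state rate R = (F_in − F_out)/L = (385.41 − 108.75) / 293000 m = 9.442e-04 mm/s.
R = 9.442e-04 × 3600 = 3.40 mm/hr.
Over 11 h: total = 3.40 × 11 = 37.4 ≈ 37 mm.

R ≈ 3.40 mm/hr; total ≈ 37 mm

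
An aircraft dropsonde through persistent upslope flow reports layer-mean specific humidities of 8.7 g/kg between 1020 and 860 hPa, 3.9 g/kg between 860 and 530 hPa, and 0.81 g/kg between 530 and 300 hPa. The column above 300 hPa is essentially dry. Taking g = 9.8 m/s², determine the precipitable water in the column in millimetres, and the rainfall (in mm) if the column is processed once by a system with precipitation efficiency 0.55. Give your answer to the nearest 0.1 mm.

Precipitable water is the column-integrated vapour mass per unit area: PW = (1/g) Σ q̄ Δp, with q in kg/kg and Δp in Pa (1 kg/m² of water = 1 mm).
Layer 1020–860 hPa: Δp = 160 hPa = 16000 Pa, q̄ = 0.0087 kg/kg → 0.0087 × 16000 / 9.8 = 14.20 mm
Layer 860–530 hPa: Δp = 330 hPa = 33000 Pa, q̄ = 0.0039 kg/kg → 0.0039 × 33000 / 9.8 = 13.13 mm
Layer 530–300 hPa: Δp = 230 hPa = 23000 Pa, q̄ = 0.00081 kg/kg → 0.00081 × 23000 / 9.8 = 1.90 mm
PW = 14.20 + 13.13 + 1.90 = 29.23 ≈ 29.2 mm.
Rainfall = ε × PW = 0.55 × 29.2 = 16.1 mm.

PW ≈ 29.2 mm; rainfall ≈ 16.1 mm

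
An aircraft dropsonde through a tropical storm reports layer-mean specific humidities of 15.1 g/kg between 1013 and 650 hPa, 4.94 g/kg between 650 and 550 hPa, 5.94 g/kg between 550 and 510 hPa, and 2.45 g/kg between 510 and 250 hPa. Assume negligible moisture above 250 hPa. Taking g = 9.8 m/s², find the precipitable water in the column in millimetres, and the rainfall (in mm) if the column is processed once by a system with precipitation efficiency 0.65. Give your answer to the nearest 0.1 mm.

PW ≈ 69.9 mm; rainfall ≈ 45.4 mm

Precipitable water is the column-integrated vapour mass per unit area: PW = (1/g) Σ q̄ Δp, with q in kg/kg and Δp in Pa (1 kg/m² of water = 1 mm).
Layer 1013–650 hPa: Δp = 363 hPa = 36300 Pa, q̄ = 0.0151 kg/kg → 0.0151 × 36300 / 9.8 = 55.93 mm
Layer 650–550 hPa: Δp = 100 hPa = 10000 Pa, q̄ = 0.00494 kg/kg → 0.00494 × 10000 / 9.8 = 5.04 mm
Layer 550–510 hPa: Δp = 40 hPa = 4000 Pa, q̄ = 0.00594 kg/kg → 0.00594 × 4000 / 9.8 = 2.42 mm
Layer 510–250 hPa: Δp = 260 hPa = 26000 Pa, q̄ = 0.00245 kg/kg → 0.00245 × 26000 / 9.8 = 6.50 mm
PW = 55.93 + 5.04 + 2.42 + 6.50 = 69.89 ≈ 69.9 mm.
Rainfall = ε × PW = 0.65 × 69.9 = 45.4 mm.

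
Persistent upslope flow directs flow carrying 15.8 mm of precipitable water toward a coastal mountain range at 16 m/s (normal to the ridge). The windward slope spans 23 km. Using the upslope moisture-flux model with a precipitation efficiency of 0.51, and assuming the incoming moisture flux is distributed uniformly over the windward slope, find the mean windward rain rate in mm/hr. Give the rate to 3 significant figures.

Incoming column moisture flux per unit ridge length: F = V × PW = 16 × 15.8 = 252.8 mm·m/s.
Spread over the 23 km slope with efficiency ε = 0.51: R = ε·F/W = 0.51 × 252.8 / 23000 m = 5.606e-03 mm/s.
R = 5.606e-03 × 3600 = 20.2 mm/hr.

R ≈ 20.2 mm/hr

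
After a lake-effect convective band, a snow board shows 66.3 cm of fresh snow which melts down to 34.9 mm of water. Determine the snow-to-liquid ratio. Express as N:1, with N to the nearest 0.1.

ratio ≈ 19.0

Ratio = snow depth / SWE = 663 mm / 34.9 mm = 19.0, i.e. 19.0:1.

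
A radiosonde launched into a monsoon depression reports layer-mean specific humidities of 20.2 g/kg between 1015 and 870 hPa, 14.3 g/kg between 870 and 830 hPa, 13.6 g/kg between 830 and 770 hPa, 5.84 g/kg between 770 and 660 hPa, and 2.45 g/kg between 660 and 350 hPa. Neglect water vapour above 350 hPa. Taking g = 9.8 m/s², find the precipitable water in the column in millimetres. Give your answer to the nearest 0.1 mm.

PW ≈ 58.4 mm

Precipitable water is the column-integrated vapour mass per unit area: PW = (1/g) Σ q̄ Δp, with q in kg/kg and Δp in Pa (1 kg/m² of water = 1 mm).
Layer 1015–870 hPa: Δp = 145 hPa = 14500 Pa, q̄ = 0.0202 kg/kg → 0.0202 × 14500 / 9.8 = 29.89 mm
Layer 870–830 hPa: Δp = 40 hPa = 4000 Pa, q̄ = 0.0143 kg/kg → 0.0143 × 4000 / 9.8 = 5.84 mm
Layer 830–770 hPa: Δp = 60 hPa = 6000 Pa, q̄ = 0.0136 kg/kg → 0.0136 × 6000 / 9.8 = 8.33 mm
Layer 770–660 hPa: Δp = 110 hPa = 11000 Pa, q̄ = 0.00584 kg/kg → 0.00584 × 11000 / 9.8 = 6.56 mm
Layer 660–350 hPa: Δp = 310 hPa = 31000 Pa, q̄ = 0.00245 kg/kg → 0.00245 × 31000 / 9.8 = 7.75 mm
PW = 29.89 + 5.84 + 8.33 + 6.56 + 7.75 = 58.37 ≈ 58.4 mm.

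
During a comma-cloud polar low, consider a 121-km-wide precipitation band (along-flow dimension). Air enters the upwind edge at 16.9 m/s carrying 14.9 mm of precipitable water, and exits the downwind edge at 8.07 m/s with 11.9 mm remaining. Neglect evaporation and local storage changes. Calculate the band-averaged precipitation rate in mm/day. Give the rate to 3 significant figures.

R ≈ 111 mm/day

Column moisture flux per unit crosswind length is F = V × PW.
Inflow: F_in = 16.9 × 14.9 = 251.81 mm·m/s
Outflow: F_out = 8.07 × 11.9 = 96.033 mm·m/s
Steady-state rate R = (F_in − F_out)/L = (251.81 − 96.033) / 121000 m = 1.287e-03 mm/s.
R = 1.287e-03 × 3600 × 24 = 111 mm/day.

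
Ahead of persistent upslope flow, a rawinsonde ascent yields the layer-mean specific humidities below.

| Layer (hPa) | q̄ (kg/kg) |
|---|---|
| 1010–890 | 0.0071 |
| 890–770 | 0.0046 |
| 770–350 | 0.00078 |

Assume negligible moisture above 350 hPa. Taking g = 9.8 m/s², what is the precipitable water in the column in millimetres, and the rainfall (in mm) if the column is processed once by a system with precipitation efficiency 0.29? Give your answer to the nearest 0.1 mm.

Precipitable water is the column-integrated vapour mass per unit area: PW = (1/g) Σ q̄ Δp, with q in kg/kg and Δp in Pa (1 kg/m² of water = 1 mm).
Layer 1010–890 hPa: Δp = 120 hPa = 12000 Pa, q̄ = 0.0071 kg/kg → 0.0071 × 12000 / 9.8 = 8.69 mm
Layer 890–770 hPa: Δp = 120 hPa = 12000 Pa, q̄ = 0.0046 kg/kg → 0.0046 × 12000 / 9.8 = 5.63 mm
Layer 770–350 hPa: Δp = 420 hPa = 42000 Pa, q̄ = 0.00078 kg/kg → 0.00078 × 42000 / 9.8 = 3.34 mm
PW = 8.69 + 5.63 + 3.34 = 17.66 ≈ 17.7 mm.
Rainfall = ε × PW = 0.29 × 17.7 = 5.1 mm.

PW ≈ 17.7 mm; rainfall ≈ 5.1 mm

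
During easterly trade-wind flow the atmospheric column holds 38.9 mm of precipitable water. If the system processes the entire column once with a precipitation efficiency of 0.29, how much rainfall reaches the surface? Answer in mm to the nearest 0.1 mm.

rainfall ≈ 11.3 mm

Rainfall = ε × PW = 0.29 × 38.9 = 11.3 mm.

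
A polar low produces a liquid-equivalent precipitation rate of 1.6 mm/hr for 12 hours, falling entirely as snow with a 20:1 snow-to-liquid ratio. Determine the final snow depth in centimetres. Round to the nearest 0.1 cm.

Liquid-equivalent depth = 1.6 × 12 = 19.2 mm.
Snow depth = 19.2 mm × 20 = 384 mm = 38.4 cm.

snow depth ≈ 38.4 cm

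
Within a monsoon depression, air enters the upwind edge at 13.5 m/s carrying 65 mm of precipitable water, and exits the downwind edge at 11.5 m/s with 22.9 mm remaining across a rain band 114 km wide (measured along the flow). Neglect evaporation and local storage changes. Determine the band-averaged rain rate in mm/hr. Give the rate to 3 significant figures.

R ≈ 19.4 mm/hr

Column moisture flux per unit crosswind length is F = V × PW.
Inflow: F_in = 13.5 × 65 = 877.5 mm·m/s
Outflow: F_out = 11.5 × 22.9 = 263.35 mm·m/s
Steady-state rate R = (F_in − F_out)/L = (877.5 − 263.35) / 114000 m = 5.387e-03 mm/s.
R = 5.387e-03 × 3600 = 19.4 mm/hr.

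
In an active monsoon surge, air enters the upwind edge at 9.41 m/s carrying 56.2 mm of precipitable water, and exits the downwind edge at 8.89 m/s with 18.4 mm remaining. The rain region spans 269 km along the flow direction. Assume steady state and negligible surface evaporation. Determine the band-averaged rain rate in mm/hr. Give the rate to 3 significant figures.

R ≈ 4.89 mm/hr

Column moisture flux per unit crosswind length is F = V × PW.
Inflow: F_in = 9.41 × 56.2 = 528.842 mm·m/s
Outflow: F_out = 8.89 × 18.4 = 163.576 mm·m/s
Steady-state rate R = (F_in − F_out)/L = (528.842 − 163.576) / 269000 m = 1.358e-03 mm/s.
R = 1.358e-03 × 3600 = 4.89 mm/hr.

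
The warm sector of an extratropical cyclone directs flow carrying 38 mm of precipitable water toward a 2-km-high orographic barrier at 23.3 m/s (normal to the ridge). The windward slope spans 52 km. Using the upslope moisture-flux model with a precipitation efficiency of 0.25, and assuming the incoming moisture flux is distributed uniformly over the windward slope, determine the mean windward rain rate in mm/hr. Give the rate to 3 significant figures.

R ≈ 15.3 mm/hr

Incoming column moisture flux per unit ridge length: F = V × PW = 23.3 × 38 = 885.4 mm·m/s.
Spread over the 52 km slope with efficiency ε = 0.25: R = ε·F/W = 0.25 × 885.4 / 52000 m = 4.257e-03 mm/s.
R = 4.257e-03 × 3600 = 15.3 mm/hr.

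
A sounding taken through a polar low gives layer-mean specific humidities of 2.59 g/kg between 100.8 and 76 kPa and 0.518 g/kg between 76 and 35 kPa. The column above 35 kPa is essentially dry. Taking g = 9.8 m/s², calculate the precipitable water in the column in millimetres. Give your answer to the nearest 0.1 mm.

Precipitable water is the column-integrated vapour mass per unit area: PW = (1/g) Σ q̄ Δp, with q in kg/kg and Δp in Pa (1 kg/m² of water = 1 mm).
Layer 100.8–76 kPa: Δp = 248 hPa = 24800 Pa, q̄ = 0.00259 kg/kg → 0.00259 × 24800 / 9.8 = 6.55 mm
Layer 76–35 kPa: Δp = 410 hPa = 41000 Pa, q̄ = 0.000518 kg/kg → 0.000518 × 41000 / 9.8 = 2.17 mm
PW = 6.55 + 2.17 = 8.72 ≈ 8.7 mm.

PW ≈ 8.7 mm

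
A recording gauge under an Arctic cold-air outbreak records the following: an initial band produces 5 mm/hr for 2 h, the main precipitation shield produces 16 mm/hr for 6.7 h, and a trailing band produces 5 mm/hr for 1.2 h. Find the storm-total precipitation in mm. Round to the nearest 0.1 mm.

Total = Σ Rᵢ Δtᵢ = 5 × 2 + 16 × 6.7 + 5 × 1.2
      = 10 + 107.2 + 6 = 123.2 mm.

total ≈ 123.2 mm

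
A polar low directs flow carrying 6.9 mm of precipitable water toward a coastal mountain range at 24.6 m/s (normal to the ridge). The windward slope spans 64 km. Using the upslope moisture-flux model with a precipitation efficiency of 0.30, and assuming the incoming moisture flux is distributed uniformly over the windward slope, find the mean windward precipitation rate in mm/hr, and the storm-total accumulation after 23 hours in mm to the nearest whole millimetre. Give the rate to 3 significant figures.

Incoming column moisture flux per unit ridge length: F = V × PW = 24.6 × 6.9 = 169.74 mm·m/s.
Spread over the 64 km slope with efficiency ε = 0.30: R = ε·F/W = 0.30 × 169.74 / 64000 m = 7.957e-04 mm/s.
R = 7.957e-04 × 3600 = 2.86 mm/hr.
Over 23 h: total = 2.86 × 23 = 65.78 ≈ 66 mm.

R ≈ 2.86 mm/hr; total ≈ 66 mm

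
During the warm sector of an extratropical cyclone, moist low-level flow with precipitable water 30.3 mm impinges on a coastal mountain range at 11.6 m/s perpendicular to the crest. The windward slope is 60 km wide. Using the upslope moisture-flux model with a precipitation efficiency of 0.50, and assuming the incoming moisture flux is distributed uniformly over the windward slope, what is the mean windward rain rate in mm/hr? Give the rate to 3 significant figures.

Incoming column moisture flux per unit ridge length: F = V × PW = 11.6 × 30.3 = 351.48 mm·m/s.
Spread over the 60 km slope with efficiency ε = 0.50: R = ε·F/W = 0.50 × 351.48 / 60000 m = 2.929e-03 mm/s.
R = 2.929e-03 × 3600 = 10.5 mm/hr.

R ≈ 10.5 mm/hr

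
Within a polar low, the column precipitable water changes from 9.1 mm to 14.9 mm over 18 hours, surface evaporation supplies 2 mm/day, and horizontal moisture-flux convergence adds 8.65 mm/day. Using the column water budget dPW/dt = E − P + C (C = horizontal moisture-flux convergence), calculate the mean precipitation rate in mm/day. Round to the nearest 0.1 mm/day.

P ≈ 2.9 mm/day

dPW/dt = (14.9 − 9.1) mm / (18/24 day) = +7.733 mm/day.
P = E + C − dPW/dt = 2 + (8.65) − (+7.733) = 2.9 mm/day.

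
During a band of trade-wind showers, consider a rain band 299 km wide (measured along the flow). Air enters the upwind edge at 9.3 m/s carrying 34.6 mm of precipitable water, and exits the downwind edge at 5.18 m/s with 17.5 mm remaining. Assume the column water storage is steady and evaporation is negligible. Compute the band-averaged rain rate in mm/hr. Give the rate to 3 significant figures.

R ≈ 2.78 mm/hr

Column moisture flux per unit crosswind length is F = V × PW.
Inflow: F_in = 9.3 × 34.6 = 321.78 mm·m/s
Outflow: F_out = 5.18 × 17.5 = 90.65 mm·m/s
Steady-state rate R = (F_in − F_out)/L = (321.78 − 90.65) / 299000 m = 7.730e-04 mm/s.
R = 7.730e-04 × 3600 = 2.78 mm/hr.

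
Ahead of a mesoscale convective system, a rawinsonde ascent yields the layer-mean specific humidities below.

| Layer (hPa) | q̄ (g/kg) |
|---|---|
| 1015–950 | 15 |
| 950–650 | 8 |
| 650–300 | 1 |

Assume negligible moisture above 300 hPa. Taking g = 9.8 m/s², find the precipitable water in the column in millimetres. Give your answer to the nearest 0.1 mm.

PW ≈ 38.0 mm

Precipitable water is the column-integrated vapour mass per unit area: PW = (1/g) Σ q̄ Δp, with q in kg/kg and Δp in Pa (1 kg/m² of water = 1 mm).
Layer 1015–950 hPa: Δp = 65 hPa = 6500 Pa, q̄ = 0.015 kg/kg → 0.015 × 6500 / 9.8 = 9.95 mm
Layer 950–650 hPa: Δp = 300 hPa = 30000 Pa, q̄ = 0.008 kg/kg → 0.008 × 30000 / 9.8 = 24.49 mm
Layer 650–300 hPa: Δp = 350 hPa = 35000 Pa, q̄ = 0.001 kg/kg → 0.001 × 35000 / 9.8 = 3.57 mm
PW = 9.95 + 24.49 + 3.57 = 38.01 ≈ 38.0 mm.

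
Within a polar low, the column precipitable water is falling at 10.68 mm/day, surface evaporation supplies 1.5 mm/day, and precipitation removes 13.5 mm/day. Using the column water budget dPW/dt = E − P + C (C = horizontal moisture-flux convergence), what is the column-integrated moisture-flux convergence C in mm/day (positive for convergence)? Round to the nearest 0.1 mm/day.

dPW/dt = -10.68 mm/day.
C = dPW/dt − E + P = (-10.68) − 1.5 + 13.5 = 1.3 mm/day.

C ≈ 1.3 mm/day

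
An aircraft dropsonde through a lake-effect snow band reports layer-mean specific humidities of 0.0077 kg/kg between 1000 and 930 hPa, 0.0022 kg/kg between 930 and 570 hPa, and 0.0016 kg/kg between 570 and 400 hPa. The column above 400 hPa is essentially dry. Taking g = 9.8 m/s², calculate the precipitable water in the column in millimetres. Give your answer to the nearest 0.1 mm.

Precipitable water is the column-integrated vapour mass per unit area: PW = (1/g) Σ q̄ Δp, with q in kg/kg and Δp in Pa (1 kg/m² of water = 1 mm).
Layer 1000–930 hPa: Δp = 70 hPa = 7000 Pa, q̄ = 0.0077 kg/kg → 0.0077 × 7000 / 9.8 = 5.50 mm
Layer 930–570 hPa: Δp = 360 hPa = 36000 Pa, q̄ = 0.0022 kg/kg → 0.0022 × 36000 / 9.8 = 8.08 mm
Layer 570–400 hPa: Δp = 170 hPa = 17000 Pa, q̄ = 0.0016 kg/kg → 0.0016 × 17000 / 9.8 = 2.78 mm
PW = 5.50 + 8.08 + 2.78 = 16.36 ≈ 16.4 mm.

PW ≈ 16.4 mm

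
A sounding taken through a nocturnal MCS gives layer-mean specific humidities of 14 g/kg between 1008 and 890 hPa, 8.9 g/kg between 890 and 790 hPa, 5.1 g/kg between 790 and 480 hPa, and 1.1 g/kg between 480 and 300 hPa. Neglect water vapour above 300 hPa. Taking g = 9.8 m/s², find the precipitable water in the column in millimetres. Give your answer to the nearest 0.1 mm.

PW ≈ 44.1 mm

Precipitable water is the column-integrated vapour mass per unit area: PW = (1/g) Σ q̄ Δp, with q in kg/kg and Δp in Pa (1 kg/m² of water = 1 mm).
Layer 1008–890 hPa: Δp = 118 hPa = 11800 Pa, q̄ = 0.014 kg/kg → 0.014 × 11800 / 9.8 = 16.86 mm
Layer 890–790 hPa: Δp = 100 hPa = 10000 Pa, q̄ = 0.0089 kg/kg → 0.0089 × 10000 / 9.8 = 9.08 mm
Layer 790–480 hPa: Δp = 310 hPa = 31000 Pa, q̄ = 0.0051 kg/kg → 0.0051 × 31000 / 9.8 = 16.13 mm
Layer 480–300 hPa: Δp = 180 hPa = 18000 Pa, q̄ = 0.0011 kg/kg → 0.0011 × 18000 / 9.8 = 2.02 mm
PW = 16.86 + 9.08 + 16.13 + 2.02 = 44.09 ≈ 44.1 mm.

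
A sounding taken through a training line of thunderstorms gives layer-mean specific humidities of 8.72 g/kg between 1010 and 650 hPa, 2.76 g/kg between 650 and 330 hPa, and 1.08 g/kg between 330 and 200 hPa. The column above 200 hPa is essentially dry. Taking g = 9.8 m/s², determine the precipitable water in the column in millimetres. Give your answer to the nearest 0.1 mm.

Precipitable water is the column-integrated vapour mass per unit area: PW = (1/g) Σ q̄ Δp, with q in kg/kg and Δp in Pa (1 kg/m² of water = 1 mm).
Layer 1010–650 hPa: Δp = 360 hPa = 36000 Pa, q̄ = 0.00872 kg/kg → 0.00872 × 36000 / 9.8 = 32.03 mm
Layer 650–330 hPa: Δp = 320 hPa = 32000 Pa, q̄ = 0.00276 kg/kg → 0.00276 × 32000 / 9.8 = 9.01 mm
Layer 330–200 hPa: Δp = 130 hPa = 13000 Pa, q̄ = 0.00108 kg/kg → 0.00108 × 13000 / 9.8 = 1.43 mm
PW = 32.03 + 9.01 + 1.43 = 42.47 ≈ 42.5 mm.

PW ≈ 42.5 mm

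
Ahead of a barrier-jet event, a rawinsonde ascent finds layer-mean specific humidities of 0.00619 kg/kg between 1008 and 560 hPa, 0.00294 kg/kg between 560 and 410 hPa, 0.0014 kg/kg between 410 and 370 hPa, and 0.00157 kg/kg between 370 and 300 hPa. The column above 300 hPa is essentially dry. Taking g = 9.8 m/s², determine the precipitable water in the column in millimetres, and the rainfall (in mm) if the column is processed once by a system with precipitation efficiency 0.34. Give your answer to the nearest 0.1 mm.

PW ≈ 34.5 mm; rainfall ≈ 11.7 mm

Precipitable water is the column-integrated vapour mass per unit area: PW = (1/g) Σ q̄ Δp, with q in kg/kg and Δp in Pa (1 kg/m² of water = 1 mm).
Layer 1008–560 hPa: Δp = 448 hPa = 44800 Pa, q̄ = 0.00619 kg/kg → 0.00619 × 44800 / 9.8 = 28.30 mm
Layer 560–410 hPa: Δp = 150 hPa = 15000 Pa, q̄ = 0.00294 kg/kg → 0.00294 × 15000 / 9.8 = 4.50 mm
Layer 410–370 hPa: Δp = 40 hPa = 4000 Pa, q̄ = 0.0014 kg/kg → 0.0014 × 4000 / 9.8 = 0.57 mm
Layer 370–300 hPa: Δp = 70 hPa = 7000 Pa, q̄ = 0.00157 kg/kg → 0.00157 × 7000 / 9.8 = 1.12 mm
PW = 28.30 + 4.50 + 0.57 + 1.12 = 34.49 ≈ 34.5 mm.
Rainfall = ε × PW = 0.34 × 34.5 = 11.7 mm.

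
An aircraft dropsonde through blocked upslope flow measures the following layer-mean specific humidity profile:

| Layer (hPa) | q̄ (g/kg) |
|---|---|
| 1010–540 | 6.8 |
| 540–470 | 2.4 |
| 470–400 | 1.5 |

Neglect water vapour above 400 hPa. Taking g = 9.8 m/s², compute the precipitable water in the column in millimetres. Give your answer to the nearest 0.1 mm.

PW ≈ 35.4 mm

Precipitable water is the column-integrated vapour mass per unit area: PW = (1/g) Σ q̄ Δp, with q in kg/kg and Δp in Pa (1 kg/m² of water = 1 mm).
Layer 1010–540 hPa: Δp = 470 hPa = 47000 Pa, q̄ = 0.0068 kg/kg → 0.0068 × 47000 / 9.8 = 32.61 mm
Layer 540–470 hPa: Δp = 70 hPa = 7000 Pa, q̄ = 0.0024 kg/kg → 0.0024 × 7000 / 9.8 = 1.71 mm
Layer 470–400 hPa: Δp = 70 hPa = 7000 Pa, q̄ = 0.0015 kg/kg → 0.0015 × 7000 / 9.8 = 1.07 mm
PW = 32.61 + 1.71 + 1.07 = 35.39 ≈ 35.4 mm.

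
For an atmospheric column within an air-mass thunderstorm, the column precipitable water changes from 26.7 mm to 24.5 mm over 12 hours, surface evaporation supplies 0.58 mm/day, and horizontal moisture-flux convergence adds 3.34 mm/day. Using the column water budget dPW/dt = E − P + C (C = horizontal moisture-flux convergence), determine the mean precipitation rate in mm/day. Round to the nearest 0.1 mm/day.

P ≈ 8.3 mm/day

dPW/dt = (24.5 − 26.7) mm / (12/24 day) = -4.400 mm/day.
P = E + C − dPW/dt = 0.58 + (3.34) − (-4.400) = 8.3 mm/day.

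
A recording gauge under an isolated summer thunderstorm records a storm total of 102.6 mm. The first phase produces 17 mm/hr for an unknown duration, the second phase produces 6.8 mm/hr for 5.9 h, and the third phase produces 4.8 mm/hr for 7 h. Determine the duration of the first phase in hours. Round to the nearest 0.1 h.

Known phases: 6.8 × 5.9 + 4.8 × 7 = 40.12 + 33.6 = 73.72 mm.
Remaining depth = 102.6 − 73.72 = 28.88 mm.
Duration = 28.88 / 17 = 1.7 h.

duration ≈ 1.7 h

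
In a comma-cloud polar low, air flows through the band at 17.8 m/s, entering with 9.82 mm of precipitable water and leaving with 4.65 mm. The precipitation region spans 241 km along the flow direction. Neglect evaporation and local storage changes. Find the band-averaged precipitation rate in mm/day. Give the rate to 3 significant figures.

R ≈ 33.0 mm/day

Column moisture flux per unit crosswind length is F = V × PW.
Inflow: F_in = 17.8 × 9.82 = 174.796 mm·m/s
Outflow: F_out = 17.8 × 4.65 = 82.77 mm·m/s
Steady-state rate R = (F_in − F_out)/L = (174.796 − 82.77) / 241000 m = 3.819e-04 mm/s.
R = 3.819e-04 × 3600 × 24 = 33.0 mm/day.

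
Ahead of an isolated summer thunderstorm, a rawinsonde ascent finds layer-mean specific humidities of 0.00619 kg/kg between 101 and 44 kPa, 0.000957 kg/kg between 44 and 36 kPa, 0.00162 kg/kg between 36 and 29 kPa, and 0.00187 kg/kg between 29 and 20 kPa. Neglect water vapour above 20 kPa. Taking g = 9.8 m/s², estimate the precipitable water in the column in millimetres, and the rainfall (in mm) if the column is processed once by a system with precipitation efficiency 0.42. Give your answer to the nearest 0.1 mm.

PW ≈ 39.7 mm; rainfall ≈ 16.7 mm

Precipitable water is the column-integrated vapour mass per unit area: PW = (1/g) Σ q̄ Δp, with q in kg/kg and Δp in Pa (1 kg/m² of water = 1 mm).
Layer 101–44 kPa: Δp = 570 hPa = 57000 Pa, q̄ = 0.00619 kg/kg → 0.00619 × 57000 / 9.8 = 36.00 mm
Layer 44–36 kPa: Δp = 80 hPa = 8000 Pa, q̄ = 0.000957 kg/kg → 0.000957 × 8000 / 9.8 = 0.78 mm
Layer 36–29 kPa: Δp = 70 hPa = 7000 Pa, q̄ = 0.00162 kg/kg → 0.00162 × 7000 / 9.8 = 1.16 mm
Layer 29–20 kPa: Δp = 90 hPa = 9000 Pa, q̄ = 0.00187 kg/kg → 0.00187 × 9000 / 9.8 = 1.72 mm
PW = 36.00 + 0.78 + 1.16 + 1.72 = 39.66 ≈ 39.7 mm.
Rainfall = ε × PW = 0.42 × 39.7 = 16.7 mm.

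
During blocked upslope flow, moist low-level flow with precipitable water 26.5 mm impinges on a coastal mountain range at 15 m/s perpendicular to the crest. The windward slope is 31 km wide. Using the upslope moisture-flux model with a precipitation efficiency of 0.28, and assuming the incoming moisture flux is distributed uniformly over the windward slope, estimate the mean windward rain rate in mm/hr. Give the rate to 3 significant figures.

Incoming column moisture flux per unit ridge length: F = V × PW = 15 × 26.5 = 397.5 mm·m/s.
Spread over the 31 km slope with efficiency ε = 0.28: R = ε·F/W = 0.28 × 397.5 / 31000 m = 3.590e-03 mm/s.
R = 3.590e-03 × 3600 = 12.9 mm/hr.

R ≈ 12.9 mm/hr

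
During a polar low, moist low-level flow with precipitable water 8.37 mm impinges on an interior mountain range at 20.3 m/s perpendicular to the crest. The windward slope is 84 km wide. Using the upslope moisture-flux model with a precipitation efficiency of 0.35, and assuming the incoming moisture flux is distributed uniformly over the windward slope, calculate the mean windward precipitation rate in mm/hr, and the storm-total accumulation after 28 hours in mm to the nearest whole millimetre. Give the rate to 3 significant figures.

R ≈ 2.55 mm/hr; total ≈ 71 mm

Incoming column moisture flux per unit ridge length: F = V × PW = 20.3 × 8.37 = 169.911 mm·m/s.
Spread over the 84 km slope with efficiency ε = 0.35: R = ε·F/W = 0.35 × 169.911 / 84000 m = 7.080e-04 mm/s.
R = 7.080e-04 × 3600 = 2.55 mm/hr.
Over 28 h: total = 2.55 × 28 = 71.4 ≈ 71 mm.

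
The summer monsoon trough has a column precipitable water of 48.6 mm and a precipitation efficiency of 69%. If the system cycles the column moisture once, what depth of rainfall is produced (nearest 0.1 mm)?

Rainfall = ε × PW = 0.69 × 48.6 = 33.5 mm.

rainfall ≈ 33.5 mm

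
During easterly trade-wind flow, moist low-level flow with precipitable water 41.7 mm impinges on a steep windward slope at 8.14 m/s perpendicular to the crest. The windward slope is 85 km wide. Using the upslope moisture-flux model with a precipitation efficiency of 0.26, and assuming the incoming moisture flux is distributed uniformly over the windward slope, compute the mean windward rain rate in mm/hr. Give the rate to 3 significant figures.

R ≈ 3.74 mm/hr

Incoming column moisture flux per unit ridge length: F = V × PW = 8.14 × 41.7 = 339.438 mm·m/s.
Spread over the 85 km slope with efficiency ε = 0.26: R = ε·F/W = 0.26 × 339.438 / 85000 m = 1.038e-03 mm/s.
R = 1.038e-03 × 3600 = 3.74 mm/hr.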